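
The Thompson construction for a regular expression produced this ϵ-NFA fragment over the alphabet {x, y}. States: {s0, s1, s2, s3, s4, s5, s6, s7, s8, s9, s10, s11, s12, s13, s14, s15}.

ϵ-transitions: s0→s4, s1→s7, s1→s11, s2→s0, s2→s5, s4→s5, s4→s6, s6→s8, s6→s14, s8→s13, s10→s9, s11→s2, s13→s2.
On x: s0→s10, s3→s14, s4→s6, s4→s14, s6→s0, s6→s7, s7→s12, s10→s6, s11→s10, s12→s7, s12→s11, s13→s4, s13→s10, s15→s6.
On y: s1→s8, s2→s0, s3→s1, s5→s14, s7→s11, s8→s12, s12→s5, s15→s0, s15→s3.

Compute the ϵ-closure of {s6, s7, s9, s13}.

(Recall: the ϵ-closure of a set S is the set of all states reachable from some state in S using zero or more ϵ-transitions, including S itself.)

Start with {s6, s7, s9, s13}.
From s6 via ϵ: add s8, s14.
From s13 via ϵ: add s2.
From s2 via ϵ: add s0, s5.
From s0 via ϵ: add s4.
No new states can be added; the closed set is {s0, s2, s4, s5, s6, s7, s8, s9, s13, s14}.

{s0, s2, s4, s5, s6, s7, s8, s9, s13, s14}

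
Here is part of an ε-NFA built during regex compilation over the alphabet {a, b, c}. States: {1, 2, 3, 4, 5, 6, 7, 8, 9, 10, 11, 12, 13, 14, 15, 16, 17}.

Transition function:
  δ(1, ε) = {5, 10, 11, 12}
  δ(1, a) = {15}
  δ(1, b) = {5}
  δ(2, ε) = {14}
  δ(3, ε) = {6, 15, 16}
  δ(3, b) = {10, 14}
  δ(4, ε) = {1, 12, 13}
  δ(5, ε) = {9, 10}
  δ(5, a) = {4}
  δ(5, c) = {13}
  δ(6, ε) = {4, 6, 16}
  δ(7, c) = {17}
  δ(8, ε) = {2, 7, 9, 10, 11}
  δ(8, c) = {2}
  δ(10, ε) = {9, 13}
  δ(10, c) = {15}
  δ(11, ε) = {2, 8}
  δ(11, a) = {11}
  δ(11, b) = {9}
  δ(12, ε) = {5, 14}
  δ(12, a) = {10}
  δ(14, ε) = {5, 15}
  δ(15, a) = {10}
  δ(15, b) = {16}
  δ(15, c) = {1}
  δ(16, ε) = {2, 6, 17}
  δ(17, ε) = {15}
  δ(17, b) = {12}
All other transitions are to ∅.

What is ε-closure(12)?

{5, 9, 10, 12, 13, 14, 15}

Start with {12}.
From 12 via ε: add 5, 14.
From 5 via ε: add 9, 10.
From 14 via ε: add 15.
From 10 via ε: add 13.
No new states can be added; the closed set is {5, 9, 10, 12, 13, 14, 15}.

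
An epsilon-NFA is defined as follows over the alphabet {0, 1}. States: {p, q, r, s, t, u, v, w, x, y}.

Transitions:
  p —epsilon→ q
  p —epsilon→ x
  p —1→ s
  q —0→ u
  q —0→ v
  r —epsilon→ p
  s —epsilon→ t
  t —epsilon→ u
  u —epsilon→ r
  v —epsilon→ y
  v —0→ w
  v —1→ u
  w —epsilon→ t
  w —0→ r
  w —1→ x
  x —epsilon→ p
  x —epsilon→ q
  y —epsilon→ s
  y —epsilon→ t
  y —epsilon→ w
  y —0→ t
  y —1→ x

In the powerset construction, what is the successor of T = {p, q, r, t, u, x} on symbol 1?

{p, q, r, s, t, u, x}

p on 1 → {s}.
No 1-transition from q, r, t, u, x.
Union after reading 1: {s}.
Now take the epsilon-closure:
From s via epsilon: add t.
From t via epsilon: add u.
From u via epsilon: add r.
From r via epsilon: add p.
From p via epsilon: add q, x.
No new states can be added; the closed set is {p, q, r, s, t, u, x}.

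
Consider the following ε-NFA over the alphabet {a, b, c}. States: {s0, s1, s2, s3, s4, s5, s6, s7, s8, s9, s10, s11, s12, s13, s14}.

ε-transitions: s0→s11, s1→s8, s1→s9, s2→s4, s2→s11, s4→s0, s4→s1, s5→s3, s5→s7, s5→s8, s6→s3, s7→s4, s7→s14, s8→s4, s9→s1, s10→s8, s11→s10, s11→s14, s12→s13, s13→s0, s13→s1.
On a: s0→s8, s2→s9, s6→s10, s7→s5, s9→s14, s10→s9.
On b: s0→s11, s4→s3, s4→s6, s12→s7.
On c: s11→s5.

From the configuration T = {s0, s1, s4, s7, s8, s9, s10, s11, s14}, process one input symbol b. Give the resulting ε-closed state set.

{s0, s1, s3, s4, s6, s8, s9, s10, s11, s14}

s0 on b → {s11}.
s4 on b → {s3, s6}.
No b-transition from s1, s7, s8, s9, s10, s11, s14.
Union after reading b: {s3, s6, s11}.
Now take the ε-closure:
From s11 via ε: add s10, s14.
From s10 via ε: add s8.
From s8 via ε: add s4.
From s4 via ε: add s0, s1.
From s1 via ε: add s9.
No new states can be added; the closed set is {s0, s1, s3, s4, s6, s8, s9, s10, s11, s14}.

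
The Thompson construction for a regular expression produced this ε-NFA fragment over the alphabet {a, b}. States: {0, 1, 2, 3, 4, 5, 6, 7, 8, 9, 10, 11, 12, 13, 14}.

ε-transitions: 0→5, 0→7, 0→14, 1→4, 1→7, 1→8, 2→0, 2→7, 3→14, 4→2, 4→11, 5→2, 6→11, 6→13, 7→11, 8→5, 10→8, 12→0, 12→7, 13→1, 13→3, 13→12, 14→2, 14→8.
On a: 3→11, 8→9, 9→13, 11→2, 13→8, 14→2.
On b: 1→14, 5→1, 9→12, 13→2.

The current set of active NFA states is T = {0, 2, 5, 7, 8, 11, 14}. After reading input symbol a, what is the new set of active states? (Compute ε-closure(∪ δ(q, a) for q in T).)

{0, 2, 5, 7, 8, 9, 11, 14}

8 on a → {9}.
11 on a → {2}.
14 on a → {2}.
No a-transition from 0, 2, 5, 7.
Union after reading a: {2, 9}.
Now take the ε-closure:
From 2 via ε: add 0, 7.
From 0 via ε: add 5, 14.
From 7 via ε: add 11.
From 14 via ε: add 8.
No new states can be added; the closed set is {0, 2, 5, 7, 8, 9, 11, 14}.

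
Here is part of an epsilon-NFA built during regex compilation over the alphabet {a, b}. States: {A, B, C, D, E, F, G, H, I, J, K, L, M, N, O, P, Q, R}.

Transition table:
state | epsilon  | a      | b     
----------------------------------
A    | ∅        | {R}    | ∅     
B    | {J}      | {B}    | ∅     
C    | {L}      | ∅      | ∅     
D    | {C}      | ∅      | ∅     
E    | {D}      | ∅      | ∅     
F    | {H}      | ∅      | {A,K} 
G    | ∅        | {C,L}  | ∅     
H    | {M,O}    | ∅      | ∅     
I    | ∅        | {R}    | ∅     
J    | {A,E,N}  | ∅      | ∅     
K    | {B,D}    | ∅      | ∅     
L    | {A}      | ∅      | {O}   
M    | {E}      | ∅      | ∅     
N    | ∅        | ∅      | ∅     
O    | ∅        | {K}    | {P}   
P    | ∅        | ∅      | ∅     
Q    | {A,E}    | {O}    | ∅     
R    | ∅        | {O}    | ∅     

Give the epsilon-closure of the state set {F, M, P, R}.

Start with {F, M, P, R}.
From F via epsilon: add H.
From M via epsilon: add E.
From E via epsilon: add D.
From H via epsilon: add O.
From D via epsilon: add C.
From C via epsilon: add L.
From L via epsilon: add A.
No new states can be added; the closed set is {A, C, D, E, F, H, L, M, O, P, R}.

{A, C, D, E, F, H, L, M, O, P, R}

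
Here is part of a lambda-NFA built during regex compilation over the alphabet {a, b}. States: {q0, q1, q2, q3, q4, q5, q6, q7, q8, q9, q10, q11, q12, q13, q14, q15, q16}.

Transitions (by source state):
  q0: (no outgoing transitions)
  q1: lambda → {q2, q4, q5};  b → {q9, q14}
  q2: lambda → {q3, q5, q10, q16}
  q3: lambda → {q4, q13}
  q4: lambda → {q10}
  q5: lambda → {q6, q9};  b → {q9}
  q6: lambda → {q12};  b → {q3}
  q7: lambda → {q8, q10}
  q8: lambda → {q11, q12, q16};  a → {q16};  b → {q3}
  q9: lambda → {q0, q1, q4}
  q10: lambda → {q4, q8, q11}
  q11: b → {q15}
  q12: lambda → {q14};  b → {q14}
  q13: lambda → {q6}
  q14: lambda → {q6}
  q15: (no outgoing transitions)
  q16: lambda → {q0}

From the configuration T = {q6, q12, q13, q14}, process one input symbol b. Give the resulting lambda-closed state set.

q6 on b → {q3}.
q12 on b → {q14}.
No b-transition from q13, q14.
Union after reading b: {q3, q14}.
Now take the lambda-closure:
From q3 via lambda: add q4, q13.
From q14 via lambda: add q6.
From q4 via lambda: add q10.
From q6 via lambda: add q12.
From q10 via lambda: add q8, q11.
From q8 via lambda: add q16.
From q16 via lambda: add q0.
No new states can be added; the closed set is {q0, q3, q4, q6, q8, q10, q11, q12, q13, q14, q16}.

{q0, q3, q4, q6, q8, q10, q11, q12, q13, q14, q16}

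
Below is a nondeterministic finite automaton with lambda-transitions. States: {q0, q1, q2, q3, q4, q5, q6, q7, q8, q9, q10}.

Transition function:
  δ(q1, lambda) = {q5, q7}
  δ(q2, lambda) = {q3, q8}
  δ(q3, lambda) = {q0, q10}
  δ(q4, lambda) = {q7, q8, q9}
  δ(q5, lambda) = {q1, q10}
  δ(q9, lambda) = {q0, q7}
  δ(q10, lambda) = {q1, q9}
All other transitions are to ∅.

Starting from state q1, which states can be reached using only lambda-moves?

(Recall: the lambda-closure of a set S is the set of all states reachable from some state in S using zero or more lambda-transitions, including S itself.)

Start with {q1}.
From q1 via lambda: add q5, q7.
From q5 via lambda: add q10.
From q10 via lambda: add q9.
From q9 via lambda: add q0.
No new states can be added; the closed set is {q0, q1, q5, q7, q9, q10}.

{q0, q1, q5, q7, q9, q10}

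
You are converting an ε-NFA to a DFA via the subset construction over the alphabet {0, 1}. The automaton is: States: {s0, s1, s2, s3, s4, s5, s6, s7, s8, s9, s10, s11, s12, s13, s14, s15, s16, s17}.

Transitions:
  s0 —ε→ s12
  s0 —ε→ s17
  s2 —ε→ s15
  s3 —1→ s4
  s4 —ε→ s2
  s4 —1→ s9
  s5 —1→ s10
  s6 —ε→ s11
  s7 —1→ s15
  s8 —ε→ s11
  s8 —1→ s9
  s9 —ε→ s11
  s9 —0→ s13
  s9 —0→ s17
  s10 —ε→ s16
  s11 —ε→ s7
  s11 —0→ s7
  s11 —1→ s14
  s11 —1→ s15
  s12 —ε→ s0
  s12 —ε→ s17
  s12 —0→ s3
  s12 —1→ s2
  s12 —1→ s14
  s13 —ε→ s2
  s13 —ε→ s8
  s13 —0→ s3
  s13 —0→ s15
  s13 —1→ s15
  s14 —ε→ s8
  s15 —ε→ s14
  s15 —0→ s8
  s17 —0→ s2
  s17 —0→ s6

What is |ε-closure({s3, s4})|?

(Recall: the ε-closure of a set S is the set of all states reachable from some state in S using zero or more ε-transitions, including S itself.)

8

Start with {s3, s4}.
From s4 via ε: add s2.
From s2 via ε: add s15.
From s15 via ε: add s14.
From s14 via ε: add s8.
From s8 via ε: add s11.
From s11 via ε: add s7.
ε-closure = {s2, s3, s4, s7, s8, s11, s14, s15}, which has 8 states.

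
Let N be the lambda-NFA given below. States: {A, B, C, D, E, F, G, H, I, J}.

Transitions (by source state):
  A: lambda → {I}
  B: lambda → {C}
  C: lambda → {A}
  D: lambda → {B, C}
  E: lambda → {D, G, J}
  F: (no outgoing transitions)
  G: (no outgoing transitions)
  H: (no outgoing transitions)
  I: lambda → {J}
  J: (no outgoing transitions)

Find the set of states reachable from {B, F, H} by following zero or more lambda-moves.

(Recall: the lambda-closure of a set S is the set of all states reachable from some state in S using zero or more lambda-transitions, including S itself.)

{A, B, C, F, H, I, J}

Start with {B, F, H}.
From B via lambda: add C.
From C via lambda: add A.
From A via lambda: add I.
From I via lambda: add J.
No new states can be added; the closed set is {A, B, C, F, H, I, J}.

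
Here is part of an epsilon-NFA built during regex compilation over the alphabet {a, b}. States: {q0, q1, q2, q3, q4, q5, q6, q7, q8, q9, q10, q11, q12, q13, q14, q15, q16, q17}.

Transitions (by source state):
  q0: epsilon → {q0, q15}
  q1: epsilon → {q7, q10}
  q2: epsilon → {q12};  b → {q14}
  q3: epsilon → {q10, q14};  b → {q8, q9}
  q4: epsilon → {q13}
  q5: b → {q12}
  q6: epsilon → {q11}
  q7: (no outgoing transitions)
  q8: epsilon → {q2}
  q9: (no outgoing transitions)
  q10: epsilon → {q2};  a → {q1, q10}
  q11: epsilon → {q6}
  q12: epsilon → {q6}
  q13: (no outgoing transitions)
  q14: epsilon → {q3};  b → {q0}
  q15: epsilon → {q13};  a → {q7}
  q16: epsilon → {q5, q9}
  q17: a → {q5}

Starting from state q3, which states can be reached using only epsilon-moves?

{q2, q3, q6, q10, q11, q12, q14}

Start with {q3}.
From q3 via epsilon: add q10, q14.
From q10 via epsilon: add q2.
From q2 via epsilon: add q12.
From q12 via epsilon: add q6.
From q6 via epsilon: add q11.
No new states can be added; the closed set is {q2, q3, q6, q10, q11, q12, q14}.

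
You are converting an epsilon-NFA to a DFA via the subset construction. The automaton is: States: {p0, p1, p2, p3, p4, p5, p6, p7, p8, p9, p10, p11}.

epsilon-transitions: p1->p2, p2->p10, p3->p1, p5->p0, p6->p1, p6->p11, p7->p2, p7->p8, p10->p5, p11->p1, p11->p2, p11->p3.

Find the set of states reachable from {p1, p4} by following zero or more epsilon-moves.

Start with {p1, p4}.
From p1 via epsilon: add p2.
From p2 via epsilon: add p10.
From p10 via epsilon: add p5.
From p5 via epsilon: add p0.
No new states can be added; the closed set is {p0, p1, p2, p4, p5, p10}.

{p0, p1, p2, p4, p5, p10}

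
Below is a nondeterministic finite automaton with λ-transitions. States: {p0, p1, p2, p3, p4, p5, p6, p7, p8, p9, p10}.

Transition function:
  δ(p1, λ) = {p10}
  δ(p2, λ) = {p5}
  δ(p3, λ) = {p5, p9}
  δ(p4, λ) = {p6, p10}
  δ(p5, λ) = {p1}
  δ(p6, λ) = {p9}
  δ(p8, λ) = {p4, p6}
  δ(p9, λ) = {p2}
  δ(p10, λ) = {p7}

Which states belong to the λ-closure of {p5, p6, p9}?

{p1, p2, p5, p6, p7, p9, p10}

Start with {p5, p6, p9}.
From p5 via λ: add p1.
From p9 via λ: add p2.
From p1 via λ: add p10.
From p10 via λ: add p7.
No new states can be added; the closed set is {p1, p2, p5, p6, p7, p9, p10}.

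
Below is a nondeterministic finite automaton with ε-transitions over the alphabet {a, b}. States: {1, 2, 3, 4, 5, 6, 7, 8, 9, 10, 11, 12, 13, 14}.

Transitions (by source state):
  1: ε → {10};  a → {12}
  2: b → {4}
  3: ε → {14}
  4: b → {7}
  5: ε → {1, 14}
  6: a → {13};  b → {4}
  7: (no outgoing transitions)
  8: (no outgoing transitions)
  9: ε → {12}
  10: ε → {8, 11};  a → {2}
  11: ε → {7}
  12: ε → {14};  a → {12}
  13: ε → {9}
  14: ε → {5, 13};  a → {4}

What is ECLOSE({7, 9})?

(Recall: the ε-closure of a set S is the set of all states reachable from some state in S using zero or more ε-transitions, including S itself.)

{1, 5, 7, 8, 9, 10, 11, 12, 13, 14}

Start with {7, 9}.
From 9 via ε: add 12.
From 12 via ε: add 14.
From 14 via ε: add 5, 13.
From 5 via ε: add 1.
From 1 via ε: add 10.
From 10 via ε: add 8, 11.
No new states can be added; the closed set is {1, 5, 7, 8, 9, 10, 11, 12, 13, 14}.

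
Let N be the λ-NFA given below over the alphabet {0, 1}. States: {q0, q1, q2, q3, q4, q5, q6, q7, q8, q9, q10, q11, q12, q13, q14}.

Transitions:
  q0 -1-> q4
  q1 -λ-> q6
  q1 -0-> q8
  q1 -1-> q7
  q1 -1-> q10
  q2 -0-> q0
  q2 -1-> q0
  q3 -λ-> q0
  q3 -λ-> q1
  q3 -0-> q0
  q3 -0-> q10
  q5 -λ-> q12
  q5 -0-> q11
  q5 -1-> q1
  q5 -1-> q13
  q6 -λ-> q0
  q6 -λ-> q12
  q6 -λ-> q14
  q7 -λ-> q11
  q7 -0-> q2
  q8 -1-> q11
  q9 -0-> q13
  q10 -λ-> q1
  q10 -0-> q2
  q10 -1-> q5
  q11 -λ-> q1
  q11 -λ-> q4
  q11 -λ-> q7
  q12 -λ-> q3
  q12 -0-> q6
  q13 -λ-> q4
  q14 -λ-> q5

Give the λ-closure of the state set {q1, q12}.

Start with {q1, q12}.
From q1 via λ: add q6.
From q12 via λ: add q3.
From q3 via λ: add q0.
From q6 via λ: add q14.
From q14 via λ: add q5.
No new states can be added; the closed set is {q0, q1, q3, q5, q6, q12, q14}.

{q0, q1, q3, q5, q6, q12, q14}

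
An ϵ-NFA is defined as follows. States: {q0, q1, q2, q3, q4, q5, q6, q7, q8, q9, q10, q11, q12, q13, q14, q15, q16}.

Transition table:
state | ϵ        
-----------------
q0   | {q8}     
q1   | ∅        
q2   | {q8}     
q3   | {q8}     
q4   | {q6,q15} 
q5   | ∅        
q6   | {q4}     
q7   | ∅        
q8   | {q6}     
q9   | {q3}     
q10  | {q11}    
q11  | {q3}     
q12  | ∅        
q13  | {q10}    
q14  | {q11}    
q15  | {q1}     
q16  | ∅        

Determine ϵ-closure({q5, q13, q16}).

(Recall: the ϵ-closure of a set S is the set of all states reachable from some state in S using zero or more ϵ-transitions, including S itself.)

{q1, q3, q4, q5, q6, q8, q10, q11, q13, q15, q16}

Start with {q5, q13, q16}.
From q13 via ϵ: add q10.
From q10 via ϵ: add q11.
From q11 via ϵ: add q3.
From q3 via ϵ: add q8.
From q8 via ϵ: add q6.
From q6 via ϵ: add q4.
From q4 via ϵ: add q15.
From q15 via ϵ: add q1.
No new states can be added; the closed set is {q1, q3, q4, q5, q6, q8, q10, q11, q13, q15, q16}.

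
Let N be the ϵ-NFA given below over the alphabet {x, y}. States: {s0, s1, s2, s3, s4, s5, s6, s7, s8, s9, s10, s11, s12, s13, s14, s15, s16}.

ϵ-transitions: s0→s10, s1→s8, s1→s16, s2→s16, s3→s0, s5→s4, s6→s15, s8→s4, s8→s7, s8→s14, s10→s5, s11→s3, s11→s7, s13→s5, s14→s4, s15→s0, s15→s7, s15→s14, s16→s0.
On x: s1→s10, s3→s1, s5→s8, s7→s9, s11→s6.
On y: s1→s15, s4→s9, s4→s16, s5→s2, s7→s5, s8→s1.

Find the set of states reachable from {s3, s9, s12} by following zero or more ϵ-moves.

Start with {s3, s9, s12}.
From s3 via ϵ: add s0.
From s0 via ϵ: add s10.
From s10 via ϵ: add s5.
From s5 via ϵ: add s4.
No new states can be added; the closed set is {s0, s3, s4, s5, s9, s10, s12}.

{s0, s3, s4, s5, s9, s10, s12}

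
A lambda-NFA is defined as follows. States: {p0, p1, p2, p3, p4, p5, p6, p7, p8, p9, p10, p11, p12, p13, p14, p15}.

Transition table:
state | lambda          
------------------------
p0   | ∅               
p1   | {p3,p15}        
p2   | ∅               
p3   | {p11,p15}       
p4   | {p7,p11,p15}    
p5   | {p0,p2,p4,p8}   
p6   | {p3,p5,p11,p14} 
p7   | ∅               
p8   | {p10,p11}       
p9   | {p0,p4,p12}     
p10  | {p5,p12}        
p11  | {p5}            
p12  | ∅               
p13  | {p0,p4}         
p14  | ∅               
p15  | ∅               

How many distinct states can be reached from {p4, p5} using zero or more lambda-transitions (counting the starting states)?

10

Start with {p4, p5}.
From p4 via lambda: add p7, p11, p15.
From p5 via lambda: add p0, p2, p8.
From p8 via lambda: add p10.
From p10 via lambda: add p12.
lambda-closure = {p0, p2, p4, p5, p7, p8, p10, p11, p12, p15}, which has 10 states.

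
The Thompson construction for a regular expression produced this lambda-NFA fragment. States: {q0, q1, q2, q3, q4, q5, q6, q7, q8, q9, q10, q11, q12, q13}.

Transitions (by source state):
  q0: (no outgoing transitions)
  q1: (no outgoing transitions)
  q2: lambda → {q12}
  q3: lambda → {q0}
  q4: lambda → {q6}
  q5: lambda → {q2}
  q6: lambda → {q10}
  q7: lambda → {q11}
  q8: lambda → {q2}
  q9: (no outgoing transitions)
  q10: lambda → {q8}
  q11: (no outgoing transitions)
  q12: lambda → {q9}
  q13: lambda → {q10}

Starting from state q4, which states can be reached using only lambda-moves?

Start with {q4}.
From q4 via lambda: add q6.
From q6 via lambda: add q10.
From q10 via lambda: add q8.
From q8 via lambda: add q2.
From q2 via lambda: add q12.
From q12 via lambda: add q9.
No new states can be added; the closed set is {q2, q4, q6, q8, q9, q10, q12}.

{q2, q4, q6, q8, q9, q10, q12}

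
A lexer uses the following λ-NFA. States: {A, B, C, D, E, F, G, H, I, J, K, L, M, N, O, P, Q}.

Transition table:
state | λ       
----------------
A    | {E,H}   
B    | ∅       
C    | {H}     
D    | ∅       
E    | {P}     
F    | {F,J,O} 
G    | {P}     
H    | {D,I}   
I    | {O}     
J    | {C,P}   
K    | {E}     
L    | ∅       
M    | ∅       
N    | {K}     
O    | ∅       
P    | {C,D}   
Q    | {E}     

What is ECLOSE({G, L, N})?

{C, D, E, G, H, I, K, L, N, O, P}

Start with {G, L, N}.
From G via λ: add P.
From N via λ: add K.
From K via λ: add E.
From P via λ: add C, D.
From C via λ: add H.
From H via λ: add I.
From I via λ: add O.
No new states can be added; the closed set is {C, D, E, G, H, I, K, L, N, O, P}.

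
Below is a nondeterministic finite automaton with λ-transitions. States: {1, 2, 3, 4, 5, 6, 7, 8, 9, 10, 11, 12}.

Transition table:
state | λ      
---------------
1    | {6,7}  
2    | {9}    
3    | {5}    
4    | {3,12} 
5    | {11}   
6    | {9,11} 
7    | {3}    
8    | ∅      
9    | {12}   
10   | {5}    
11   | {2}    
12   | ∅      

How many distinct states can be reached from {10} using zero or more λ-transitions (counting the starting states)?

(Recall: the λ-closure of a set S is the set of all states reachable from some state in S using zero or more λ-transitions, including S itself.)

Start with {10}.
From 10 via λ: add 5.
From 5 via λ: add 11.
From 11 via λ: add 2.
From 2 via λ: add 9.
From 9 via λ: add 12.
λ-closure = {2, 5, 9, 10, 11, 12}, which has 6 states.

6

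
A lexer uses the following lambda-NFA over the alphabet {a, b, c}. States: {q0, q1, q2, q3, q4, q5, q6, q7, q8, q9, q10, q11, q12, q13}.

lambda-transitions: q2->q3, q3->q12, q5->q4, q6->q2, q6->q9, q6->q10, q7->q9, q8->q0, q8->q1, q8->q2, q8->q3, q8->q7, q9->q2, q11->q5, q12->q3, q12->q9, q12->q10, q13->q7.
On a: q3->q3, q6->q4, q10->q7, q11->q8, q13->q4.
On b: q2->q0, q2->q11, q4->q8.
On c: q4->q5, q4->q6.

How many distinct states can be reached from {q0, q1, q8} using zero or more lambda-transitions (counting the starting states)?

9

Start with {q0, q1, q8}.
From q8 via lambda: add q2, q3, q7.
From q3 via lambda: add q12.
From q7 via lambda: add q9.
From q12 via lambda: add q10.
lambda-closure = {q0, q1, q2, q3, q7, q8, q9, q10, q12}, which has 9 states.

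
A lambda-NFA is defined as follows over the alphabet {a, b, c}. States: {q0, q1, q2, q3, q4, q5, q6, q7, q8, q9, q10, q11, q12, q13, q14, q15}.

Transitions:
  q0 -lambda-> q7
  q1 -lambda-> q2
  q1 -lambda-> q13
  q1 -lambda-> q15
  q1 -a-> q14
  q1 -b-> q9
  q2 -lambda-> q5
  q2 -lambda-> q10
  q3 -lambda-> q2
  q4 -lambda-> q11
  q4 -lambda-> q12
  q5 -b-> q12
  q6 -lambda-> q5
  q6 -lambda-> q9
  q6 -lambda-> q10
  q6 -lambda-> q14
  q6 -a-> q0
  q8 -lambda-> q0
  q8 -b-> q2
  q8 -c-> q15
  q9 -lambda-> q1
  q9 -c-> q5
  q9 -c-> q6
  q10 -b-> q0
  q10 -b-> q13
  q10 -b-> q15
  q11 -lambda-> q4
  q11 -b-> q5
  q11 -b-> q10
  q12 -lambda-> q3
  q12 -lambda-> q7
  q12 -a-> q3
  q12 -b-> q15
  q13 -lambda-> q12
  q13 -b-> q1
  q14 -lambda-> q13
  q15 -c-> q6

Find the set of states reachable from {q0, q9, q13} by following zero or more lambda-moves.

Start with {q0, q9, q13}.
From q0 via lambda: add q7.
From q9 via lambda: add q1.
From q13 via lambda: add q12.
From q1 via lambda: add q2, q15.
From q12 via lambda: add q3.
From q2 via lambda: add q5, q10.
No new states can be added; the closed set is {q0, q1, q2, q3, q5, q7, q9, q10, q12, q13, q15}.

{q0, q1, q2, q3, q5, q7, q9, q10, q12, q13, q15}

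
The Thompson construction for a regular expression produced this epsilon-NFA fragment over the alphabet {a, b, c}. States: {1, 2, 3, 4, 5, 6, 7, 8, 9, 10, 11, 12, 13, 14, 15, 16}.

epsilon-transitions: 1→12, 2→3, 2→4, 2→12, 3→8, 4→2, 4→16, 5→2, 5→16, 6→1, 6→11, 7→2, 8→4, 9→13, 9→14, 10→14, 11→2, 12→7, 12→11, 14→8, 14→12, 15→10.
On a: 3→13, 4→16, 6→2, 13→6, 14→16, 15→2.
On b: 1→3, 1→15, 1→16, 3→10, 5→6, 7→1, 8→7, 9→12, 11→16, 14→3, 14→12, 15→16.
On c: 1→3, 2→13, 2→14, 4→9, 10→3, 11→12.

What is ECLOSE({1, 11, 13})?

Start with {1, 11, 13}.
From 1 via epsilon: add 12.
From 11 via epsilon: add 2.
From 2 via epsilon: add 3, 4.
From 12 via epsilon: add 7.
From 3 via epsilon: add 8.
From 4 via epsilon: add 16.
No new states can be added; the closed set is {1, 2, 3, 4, 7, 8, 11, 12, 13, 16}.

{1, 2, 3, 4, 7, 8, 11, 12, 13, 16}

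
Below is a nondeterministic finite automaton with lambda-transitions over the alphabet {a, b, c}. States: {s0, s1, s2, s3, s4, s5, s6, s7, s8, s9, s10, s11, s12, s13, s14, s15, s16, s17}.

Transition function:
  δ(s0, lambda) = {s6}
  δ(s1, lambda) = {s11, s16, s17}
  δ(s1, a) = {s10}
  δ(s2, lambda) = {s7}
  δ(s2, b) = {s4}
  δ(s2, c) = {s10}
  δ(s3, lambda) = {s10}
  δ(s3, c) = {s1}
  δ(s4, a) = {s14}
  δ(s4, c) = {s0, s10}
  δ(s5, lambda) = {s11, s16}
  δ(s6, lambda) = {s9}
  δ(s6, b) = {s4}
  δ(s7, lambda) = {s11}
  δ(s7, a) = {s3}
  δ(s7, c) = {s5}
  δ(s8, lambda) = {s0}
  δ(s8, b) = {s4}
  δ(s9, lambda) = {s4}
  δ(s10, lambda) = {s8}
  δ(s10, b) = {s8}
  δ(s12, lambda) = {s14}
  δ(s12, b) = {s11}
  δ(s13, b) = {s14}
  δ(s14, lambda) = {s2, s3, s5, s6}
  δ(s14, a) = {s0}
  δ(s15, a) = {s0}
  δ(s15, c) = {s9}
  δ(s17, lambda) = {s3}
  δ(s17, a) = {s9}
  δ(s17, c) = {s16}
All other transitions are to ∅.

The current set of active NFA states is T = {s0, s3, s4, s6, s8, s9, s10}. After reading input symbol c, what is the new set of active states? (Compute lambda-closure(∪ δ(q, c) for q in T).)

s3 on c → {s1}.
s4 on c → {s0, s10}.
No c-transition from s0, s6, s8, s9, s10.
Union after reading c: {s0, s1, s10}.
Now take the lambda-closure:
From s0 via lambda: add s6.
From s1 via lambda: add s11, s16, s17.
From s10 via lambda: add s8.
From s6 via lambda: add s9.
From s17 via lambda: add s3.
From s9 via lambda: add s4.
No new states can be added; the closed set is {s0, s1, s3, s4, s6, s8, s9, s10, s11, s16, s17}.

{s0, s1, s3, s4, s6, s8, s9, s10, s11, s16, s17}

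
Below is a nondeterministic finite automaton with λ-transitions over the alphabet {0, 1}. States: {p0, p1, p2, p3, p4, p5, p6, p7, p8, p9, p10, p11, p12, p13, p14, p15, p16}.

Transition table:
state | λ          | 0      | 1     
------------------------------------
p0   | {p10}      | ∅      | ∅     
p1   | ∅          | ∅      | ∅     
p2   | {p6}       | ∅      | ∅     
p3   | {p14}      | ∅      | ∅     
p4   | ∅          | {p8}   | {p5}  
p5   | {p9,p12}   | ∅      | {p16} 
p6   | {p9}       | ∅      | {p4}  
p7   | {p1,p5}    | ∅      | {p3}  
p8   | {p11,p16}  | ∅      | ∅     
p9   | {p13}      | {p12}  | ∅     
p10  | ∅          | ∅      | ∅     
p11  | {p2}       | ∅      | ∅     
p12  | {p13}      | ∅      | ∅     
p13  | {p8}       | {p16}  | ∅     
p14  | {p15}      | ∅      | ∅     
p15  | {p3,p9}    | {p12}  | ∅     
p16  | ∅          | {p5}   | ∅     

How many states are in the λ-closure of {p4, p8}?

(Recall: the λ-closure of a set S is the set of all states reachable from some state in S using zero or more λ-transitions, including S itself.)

Start with {p4, p8}.
From p8 via λ: add p11, p16.
From p11 via λ: add p2.
From p2 via λ: add p6.
From p6 via λ: add p9.
From p9 via λ: add p13.
λ-closure = {p2, p4, p6, p8, p9, p11, p13, p16}, which has 8 states.

8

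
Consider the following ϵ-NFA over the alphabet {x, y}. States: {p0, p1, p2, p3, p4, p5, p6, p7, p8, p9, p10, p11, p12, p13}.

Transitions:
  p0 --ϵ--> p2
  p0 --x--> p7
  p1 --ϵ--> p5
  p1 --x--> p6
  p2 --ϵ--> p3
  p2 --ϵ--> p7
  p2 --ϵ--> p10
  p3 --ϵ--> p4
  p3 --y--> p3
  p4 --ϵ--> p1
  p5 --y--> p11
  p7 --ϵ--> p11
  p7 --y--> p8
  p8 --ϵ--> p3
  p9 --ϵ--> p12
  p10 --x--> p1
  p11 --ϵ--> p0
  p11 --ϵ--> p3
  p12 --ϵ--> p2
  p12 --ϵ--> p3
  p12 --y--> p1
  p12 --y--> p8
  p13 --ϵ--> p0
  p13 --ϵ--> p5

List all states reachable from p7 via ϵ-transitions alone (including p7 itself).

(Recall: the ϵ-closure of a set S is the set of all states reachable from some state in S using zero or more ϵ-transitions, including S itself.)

{p0, p1, p2, p3, p4, p5, p7, p10, p11}

Start with {p7}.
From p7 via ϵ: add p11.
From p11 via ϵ: add p0, p3.
From p0 via ϵ: add p2.
From p3 via ϵ: add p4.
From p2 via ϵ: add p10.
From p4 via ϵ: add p1.
From p1 via ϵ: add p5.
No new states can be added; the closed set is {p0, p1, p2, p3, p4, p5, p7, p10, p11}.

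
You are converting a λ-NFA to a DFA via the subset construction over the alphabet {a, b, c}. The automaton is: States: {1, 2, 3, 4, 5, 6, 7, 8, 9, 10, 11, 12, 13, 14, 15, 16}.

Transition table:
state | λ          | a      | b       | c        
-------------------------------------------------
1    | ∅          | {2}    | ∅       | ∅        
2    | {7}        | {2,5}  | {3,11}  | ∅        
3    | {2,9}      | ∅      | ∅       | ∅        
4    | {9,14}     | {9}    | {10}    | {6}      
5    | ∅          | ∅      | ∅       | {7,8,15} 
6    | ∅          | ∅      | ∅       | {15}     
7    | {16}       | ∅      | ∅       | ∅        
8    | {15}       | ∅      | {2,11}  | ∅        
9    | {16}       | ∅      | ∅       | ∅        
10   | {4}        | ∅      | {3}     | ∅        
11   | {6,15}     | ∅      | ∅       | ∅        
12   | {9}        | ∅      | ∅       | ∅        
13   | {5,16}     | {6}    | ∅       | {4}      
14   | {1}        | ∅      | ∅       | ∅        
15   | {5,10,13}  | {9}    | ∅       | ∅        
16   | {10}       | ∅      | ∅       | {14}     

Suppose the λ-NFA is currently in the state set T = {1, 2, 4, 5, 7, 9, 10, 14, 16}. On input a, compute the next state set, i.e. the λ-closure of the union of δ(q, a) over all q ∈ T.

{1, 2, 4, 5, 7, 9, 10, 14, 16}

1 on a → {2}.
2 on a → {2, 5}.
4 on a → {9}.
No a-transition from 5, 7, 9, 10, 14, 16.
Union after reading a: {2, 5, 9}.
Now take the λ-closure:
From 2 via λ: add 7.
From 9 via λ: add 16.
From 16 via λ: add 10.
From 10 via λ: add 4.
From 4 via λ: add 14.
From 14 via λ: add 1.
No new states can be added; the closed set is {1, 2, 4, 5, 7, 9, 10, 14, 16}.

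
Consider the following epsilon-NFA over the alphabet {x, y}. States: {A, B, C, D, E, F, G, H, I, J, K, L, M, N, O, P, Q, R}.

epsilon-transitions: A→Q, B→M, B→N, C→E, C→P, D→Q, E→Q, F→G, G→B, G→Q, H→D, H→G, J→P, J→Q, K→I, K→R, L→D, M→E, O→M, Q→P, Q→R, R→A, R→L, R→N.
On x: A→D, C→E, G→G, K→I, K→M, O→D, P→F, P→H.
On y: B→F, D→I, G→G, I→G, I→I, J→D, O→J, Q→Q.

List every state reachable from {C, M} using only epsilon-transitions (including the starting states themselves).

Start with {C, M}.
From C via epsilon: add E, P.
From E via epsilon: add Q.
From Q via epsilon: add R.
From R via epsilon: add A, L, N.
From L via epsilon: add D.
No new states can be added; the closed set is {A, C, D, E, L, M, N, P, Q, R}.

{A, C, D, E, L, M, N, P, Q, R}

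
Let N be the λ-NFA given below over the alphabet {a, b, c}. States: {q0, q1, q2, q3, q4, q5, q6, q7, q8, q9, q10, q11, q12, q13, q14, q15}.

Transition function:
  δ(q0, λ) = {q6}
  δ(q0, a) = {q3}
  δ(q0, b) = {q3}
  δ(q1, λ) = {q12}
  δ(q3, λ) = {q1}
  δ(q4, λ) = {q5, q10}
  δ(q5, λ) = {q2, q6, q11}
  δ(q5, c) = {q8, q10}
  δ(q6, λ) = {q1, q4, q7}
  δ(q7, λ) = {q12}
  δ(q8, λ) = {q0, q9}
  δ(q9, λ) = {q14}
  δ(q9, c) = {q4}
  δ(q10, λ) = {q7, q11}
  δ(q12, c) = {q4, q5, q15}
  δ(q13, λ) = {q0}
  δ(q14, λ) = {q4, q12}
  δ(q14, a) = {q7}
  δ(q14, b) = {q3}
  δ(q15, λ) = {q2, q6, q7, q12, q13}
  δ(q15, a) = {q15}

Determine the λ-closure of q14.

{q1, q2, q4, q5, q6, q7, q10, q11, q12, q14}

Start with {q14}.
From q14 via λ: add q4, q12.
From q4 via λ: add q5, q10.
From q5 via λ: add q2, q6, q11.
From q10 via λ: add q7.
From q6 via λ: add q1.
No new states can be added; the closed set is {q1, q2, q4, q5, q6, q7, q10, q11, q12, q14}.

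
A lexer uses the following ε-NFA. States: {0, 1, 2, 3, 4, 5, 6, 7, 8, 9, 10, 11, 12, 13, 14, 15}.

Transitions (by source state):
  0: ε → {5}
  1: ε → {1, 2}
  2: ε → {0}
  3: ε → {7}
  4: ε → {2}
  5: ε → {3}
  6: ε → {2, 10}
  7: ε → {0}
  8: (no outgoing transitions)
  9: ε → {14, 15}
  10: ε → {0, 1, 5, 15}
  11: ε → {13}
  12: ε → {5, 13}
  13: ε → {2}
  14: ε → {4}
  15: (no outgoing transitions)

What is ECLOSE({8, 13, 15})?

Start with {8, 13, 15}.
From 13 via ε: add 2.
From 2 via ε: add 0.
From 0 via ε: add 5.
From 5 via ε: add 3.
From 3 via ε: add 7.
No new states can be added; the closed set is {0, 2, 3, 5, 7, 8, 13, 15}.

{0, 2, 3, 5, 7, 8, 13, 15}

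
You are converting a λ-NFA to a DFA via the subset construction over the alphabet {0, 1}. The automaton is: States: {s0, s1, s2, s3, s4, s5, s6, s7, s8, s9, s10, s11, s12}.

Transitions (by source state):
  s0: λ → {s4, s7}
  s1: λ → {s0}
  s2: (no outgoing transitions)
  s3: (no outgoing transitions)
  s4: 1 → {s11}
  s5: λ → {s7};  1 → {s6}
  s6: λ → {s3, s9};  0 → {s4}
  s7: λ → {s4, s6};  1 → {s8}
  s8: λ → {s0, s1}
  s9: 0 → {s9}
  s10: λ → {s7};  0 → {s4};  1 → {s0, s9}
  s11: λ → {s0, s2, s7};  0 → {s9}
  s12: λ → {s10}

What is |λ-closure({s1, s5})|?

8

Start with {s1, s5}.
From s1 via λ: add s0.
From s5 via λ: add s7.
From s0 via λ: add s4.
From s7 via λ: add s6.
From s6 via λ: add s3, s9.
λ-closure = {s0, s1, s3, s4, s5, s6, s7, s9}, which has 8 states.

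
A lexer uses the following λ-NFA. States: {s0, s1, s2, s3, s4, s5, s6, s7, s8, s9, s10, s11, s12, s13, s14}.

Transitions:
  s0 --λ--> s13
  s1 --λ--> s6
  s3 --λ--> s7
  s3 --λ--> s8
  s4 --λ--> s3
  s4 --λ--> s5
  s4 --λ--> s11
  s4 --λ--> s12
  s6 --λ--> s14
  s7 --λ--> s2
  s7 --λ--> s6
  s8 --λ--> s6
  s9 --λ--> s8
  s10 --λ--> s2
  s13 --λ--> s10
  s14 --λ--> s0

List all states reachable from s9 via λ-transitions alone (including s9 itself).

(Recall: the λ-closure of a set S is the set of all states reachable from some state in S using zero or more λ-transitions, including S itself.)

Start with {s9}.
From s9 via λ: add s8.
From s8 via λ: add s6.
From s6 via λ: add s14.
From s14 via λ: add s0.
From s0 via λ: add s13.
From s13 via λ: add s10.
From s10 via λ: add s2.
No new states can be added; the closed set is {s0, s2, s6, s8, s9, s10, s13, s14}.

{s0, s2, s6, s8, s9, s10, s13, s14}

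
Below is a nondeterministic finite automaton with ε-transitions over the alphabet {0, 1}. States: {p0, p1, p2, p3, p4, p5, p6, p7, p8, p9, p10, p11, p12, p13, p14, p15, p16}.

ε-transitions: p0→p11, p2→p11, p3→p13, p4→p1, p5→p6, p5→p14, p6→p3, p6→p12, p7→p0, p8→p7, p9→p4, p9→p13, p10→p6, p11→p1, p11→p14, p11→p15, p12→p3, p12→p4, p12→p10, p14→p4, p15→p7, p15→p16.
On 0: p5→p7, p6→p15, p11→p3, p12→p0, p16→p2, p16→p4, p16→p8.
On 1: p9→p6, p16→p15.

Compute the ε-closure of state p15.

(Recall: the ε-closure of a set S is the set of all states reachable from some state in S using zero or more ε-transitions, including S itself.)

{p0, p1, p4, p7, p11, p14, p15, p16}

Start with {p15}.
From p15 via ε: add p7, p16.
From p7 via ε: add p0.
From p0 via ε: add p11.
From p11 via ε: add p1, p14.
From p14 via ε: add p4.
No new states can be added; the closed set is {p0, p1, p4, p7, p11, p14, p15, p16}.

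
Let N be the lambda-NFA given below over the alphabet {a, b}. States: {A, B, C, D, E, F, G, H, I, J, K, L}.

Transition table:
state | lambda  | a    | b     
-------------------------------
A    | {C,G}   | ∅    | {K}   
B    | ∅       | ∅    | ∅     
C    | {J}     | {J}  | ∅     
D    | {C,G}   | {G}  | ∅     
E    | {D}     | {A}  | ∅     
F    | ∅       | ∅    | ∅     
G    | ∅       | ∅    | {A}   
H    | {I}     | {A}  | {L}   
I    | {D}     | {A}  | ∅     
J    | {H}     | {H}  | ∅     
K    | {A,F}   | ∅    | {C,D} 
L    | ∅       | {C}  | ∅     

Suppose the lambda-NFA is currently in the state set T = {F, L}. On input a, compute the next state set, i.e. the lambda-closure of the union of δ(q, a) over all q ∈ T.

L on a → {C}.
No a-transition from F.
Union after reading a: {C}.
Now take the lambda-closure:
From C via lambda: add J.
From J via lambda: add H.
From H via lambda: add I.
From I via lambda: add D.
From D via lambda: add G.
No new states can be added; the closed set is {C, D, G, H, I, J}.

{C, D, G, H, I, J}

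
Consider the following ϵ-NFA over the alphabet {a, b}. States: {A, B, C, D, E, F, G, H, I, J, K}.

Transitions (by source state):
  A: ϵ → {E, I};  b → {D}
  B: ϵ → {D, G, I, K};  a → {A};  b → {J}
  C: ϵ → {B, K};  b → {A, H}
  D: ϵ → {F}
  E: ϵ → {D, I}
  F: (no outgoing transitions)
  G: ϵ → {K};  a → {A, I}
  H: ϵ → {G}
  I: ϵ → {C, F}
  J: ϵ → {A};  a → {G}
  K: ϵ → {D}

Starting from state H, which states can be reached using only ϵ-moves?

{D, F, G, H, K}

Start with {H}.
From H via ϵ: add G.
From G via ϵ: add K.
From K via ϵ: add D.
From D via ϵ: add F.
No new states can be added; the closed set is {D, F, G, H, K}.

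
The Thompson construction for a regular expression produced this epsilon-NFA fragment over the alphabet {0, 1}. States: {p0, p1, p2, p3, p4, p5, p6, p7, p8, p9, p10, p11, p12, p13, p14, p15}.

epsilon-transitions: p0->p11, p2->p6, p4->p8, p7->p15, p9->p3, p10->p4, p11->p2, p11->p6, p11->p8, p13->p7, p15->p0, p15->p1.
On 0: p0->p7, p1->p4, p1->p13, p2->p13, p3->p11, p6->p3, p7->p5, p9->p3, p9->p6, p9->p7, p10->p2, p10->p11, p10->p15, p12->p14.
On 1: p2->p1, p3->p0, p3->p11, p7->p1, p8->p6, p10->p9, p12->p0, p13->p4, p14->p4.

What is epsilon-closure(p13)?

{p0, p1, p2, p6, p7, p8, p11, p13, p15}

Start with {p13}.
From p13 via epsilon: add p7.
From p7 via epsilon: add p15.
From p15 via epsilon: add p0, p1.
From p0 via epsilon: add p11.
From p11 via epsilon: add p2, p6, p8.
No new states can be added; the closed set is {p0, p1, p2, p6, p7, p8, p11, p13, p15}.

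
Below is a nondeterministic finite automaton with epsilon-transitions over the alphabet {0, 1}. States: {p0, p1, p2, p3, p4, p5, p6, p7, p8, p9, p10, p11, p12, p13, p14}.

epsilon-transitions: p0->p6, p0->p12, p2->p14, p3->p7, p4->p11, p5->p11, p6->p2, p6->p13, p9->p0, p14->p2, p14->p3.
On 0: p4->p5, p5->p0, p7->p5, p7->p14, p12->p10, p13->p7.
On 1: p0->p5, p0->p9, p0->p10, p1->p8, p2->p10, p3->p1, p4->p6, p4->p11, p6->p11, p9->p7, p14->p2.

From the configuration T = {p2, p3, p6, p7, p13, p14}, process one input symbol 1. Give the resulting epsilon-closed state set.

p2 on 1 → {p10}.
p3 on 1 → {p1}.
p6 on 1 → {p11}.
p14 on 1 → {p2}.
No 1-transition from p7, p13.
Union after reading 1: {p1, p2, p10, p11}.
Now take the epsilon-closure:
From p2 via epsilon: add p14.
From p14 via epsilon: add p3.
From p3 via epsilon: add p7.
No new states can be added; the closed set is {p1, p2, p3, p7, p10, p11, p14}.

{p1, p2, p3, p7, p10, p11, p14}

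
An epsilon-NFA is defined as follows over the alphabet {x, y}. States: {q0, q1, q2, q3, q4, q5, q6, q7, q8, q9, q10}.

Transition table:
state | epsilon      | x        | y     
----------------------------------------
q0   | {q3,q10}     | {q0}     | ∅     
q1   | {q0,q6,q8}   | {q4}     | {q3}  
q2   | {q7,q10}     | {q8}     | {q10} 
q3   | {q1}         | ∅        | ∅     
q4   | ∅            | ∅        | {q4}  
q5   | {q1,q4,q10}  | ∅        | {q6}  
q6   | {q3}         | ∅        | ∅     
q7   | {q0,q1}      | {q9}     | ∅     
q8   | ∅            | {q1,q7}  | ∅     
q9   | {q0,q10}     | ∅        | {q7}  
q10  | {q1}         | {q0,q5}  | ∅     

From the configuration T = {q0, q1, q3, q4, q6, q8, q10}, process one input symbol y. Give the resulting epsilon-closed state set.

q1 on y → {q3}.
q4 on y → {q4}.
No y-transition from q0, q3, q6, q8, q10.
Union after reading y: {q3, q4}.
Now take the epsilon-closure:
From q3 via epsilon: add q1.
From q1 via epsilon: add q0, q6, q8.
From q0 via epsilon: add q10.
No new states can be added; the closed set is {q0, q1, q3, q4, q6, q8, q10}.

{q0, q1, q3, q4, q6, q8, q10}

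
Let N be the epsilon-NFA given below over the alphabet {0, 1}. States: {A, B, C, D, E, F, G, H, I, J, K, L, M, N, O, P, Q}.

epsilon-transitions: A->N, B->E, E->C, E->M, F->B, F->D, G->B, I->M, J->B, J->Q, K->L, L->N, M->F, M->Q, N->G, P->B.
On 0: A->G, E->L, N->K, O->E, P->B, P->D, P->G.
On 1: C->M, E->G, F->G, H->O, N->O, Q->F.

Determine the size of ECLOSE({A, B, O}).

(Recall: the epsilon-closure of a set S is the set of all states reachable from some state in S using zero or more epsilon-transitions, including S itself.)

11

Start with {A, B, O}.
From A via epsilon: add N.
From B via epsilon: add E.
From E via epsilon: add C, M.
From N via epsilon: add G.
From M via epsilon: add F, Q.
From F via epsilon: add D.
epsilon-closure = {A, B, C, D, E, F, G, M, N, O, Q}, which has 11 states.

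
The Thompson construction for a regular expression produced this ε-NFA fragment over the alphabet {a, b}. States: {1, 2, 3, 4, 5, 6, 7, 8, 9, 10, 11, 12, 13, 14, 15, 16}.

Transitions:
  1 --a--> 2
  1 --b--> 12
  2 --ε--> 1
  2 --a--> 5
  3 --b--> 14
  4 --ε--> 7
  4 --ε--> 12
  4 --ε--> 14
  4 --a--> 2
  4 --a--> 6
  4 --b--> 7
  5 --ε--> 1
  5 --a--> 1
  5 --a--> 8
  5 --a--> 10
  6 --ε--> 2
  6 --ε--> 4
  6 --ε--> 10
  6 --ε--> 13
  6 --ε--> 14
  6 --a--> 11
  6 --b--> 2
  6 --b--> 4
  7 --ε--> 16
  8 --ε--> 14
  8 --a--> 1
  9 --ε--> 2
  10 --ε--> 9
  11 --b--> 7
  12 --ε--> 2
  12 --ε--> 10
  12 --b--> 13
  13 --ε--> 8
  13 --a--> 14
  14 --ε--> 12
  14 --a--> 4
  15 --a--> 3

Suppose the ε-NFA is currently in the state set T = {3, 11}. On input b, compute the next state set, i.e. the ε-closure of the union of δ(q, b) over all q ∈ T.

3 on b → {14}.
11 on b → {7}.
Union after reading b: {7, 14}.
Now take the ε-closure:
From 7 via ε: add 16.
From 14 via ε: add 12.
From 12 via ε: add 2, 10.
From 2 via ε: add 1.
From 10 via ε: add 9.
No new states can be added; the closed set is {1, 2, 7, 9, 10, 12, 14, 16}.

{1, 2, 7, 9, 10, 12, 14, 16}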